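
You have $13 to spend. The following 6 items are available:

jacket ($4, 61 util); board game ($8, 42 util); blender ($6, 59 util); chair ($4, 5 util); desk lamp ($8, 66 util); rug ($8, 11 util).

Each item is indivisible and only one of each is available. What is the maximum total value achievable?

This is a 0/1 knapsack; check combinations near the capacity.
- jacket+desk lamp: cost 4+8=12, value 61+66=127
- jacket+blender: cost 4+6=10, value 61+59=120
- jacket+board game: cost 4+8=12, value 61+42=103
- jacket+rug: cost 4+8=12, value 61+11=72
Best: 127 util.

127 util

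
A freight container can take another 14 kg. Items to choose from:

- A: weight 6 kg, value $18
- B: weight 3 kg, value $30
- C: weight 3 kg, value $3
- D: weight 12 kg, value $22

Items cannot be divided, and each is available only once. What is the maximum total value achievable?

Check high-value combinations within 14 kg:
- A+B+C: weight 6+3+3=12, value 18+30+3=51
- A+B: weight 6+3=9, value 18+30=48
- B+C: weight 3+3=6, value 30+3=33
- B: weight 3, value 30
Best: $51.

$51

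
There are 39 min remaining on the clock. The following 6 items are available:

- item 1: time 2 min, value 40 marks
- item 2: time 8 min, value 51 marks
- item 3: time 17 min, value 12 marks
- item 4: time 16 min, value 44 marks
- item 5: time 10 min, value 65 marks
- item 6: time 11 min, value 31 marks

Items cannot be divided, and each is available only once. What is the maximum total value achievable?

Check high-value combinations within 39 min:
- item 1+item 2+item 4+item 5: time 2+8+16+10=36, value 40+51+44+65=200
- item 1+item 2+item 5+item 6: time 2+8+10+11=31, value 40+51+65+31=187
- item 1+item 4+item 5+item 6: time 2+16+10+11=39, value 40+44+65+31=180
- item 1+item 2+item 3+item 5: time 2+8+17+10=37, value 40+51+12+65=168
Best: 200 marks.

200 marks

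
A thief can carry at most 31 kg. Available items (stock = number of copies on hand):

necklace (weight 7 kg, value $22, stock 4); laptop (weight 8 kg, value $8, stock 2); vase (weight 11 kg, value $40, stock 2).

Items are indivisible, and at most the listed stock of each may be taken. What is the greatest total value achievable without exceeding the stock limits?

$102

Best selections within weight 31 and stock limits:
- 1×necklace + 2×vase: weight 29, value 102
- 4×necklace: weight 28, value 88
- 1×laptop + 2×vase: weight 30, value 88
- 2×necklace + 1×vase: weight 25, value 84
Best: $102.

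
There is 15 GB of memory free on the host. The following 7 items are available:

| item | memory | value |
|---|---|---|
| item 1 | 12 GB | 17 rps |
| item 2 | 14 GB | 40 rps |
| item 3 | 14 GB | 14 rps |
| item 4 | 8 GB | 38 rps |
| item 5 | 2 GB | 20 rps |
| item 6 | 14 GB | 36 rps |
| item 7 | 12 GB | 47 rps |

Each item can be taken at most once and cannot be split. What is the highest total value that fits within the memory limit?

Check high-value combinations within 15 GB:
- item 5+item 7: memory 2+12=14, value 20+47=67
- item 4+item 5: memory 8+2=10, value 38+20=58
- item 7: memory 12, value 47
Best: 67 rps.

67 rps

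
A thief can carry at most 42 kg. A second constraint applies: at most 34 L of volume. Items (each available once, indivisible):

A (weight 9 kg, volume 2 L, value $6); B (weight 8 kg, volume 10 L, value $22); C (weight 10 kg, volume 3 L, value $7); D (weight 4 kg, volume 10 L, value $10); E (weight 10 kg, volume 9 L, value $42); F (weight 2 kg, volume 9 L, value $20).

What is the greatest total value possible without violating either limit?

Feasible sets respecting both limits:
- A+B+C+E+F: weight 39, volume 33, value 97
- B+C+E+F: weight 30, volume 31, value 91
- A+B+E+F: weight 29, volume 30, value 90
- A+B+C+D+E: weight 41, volume 34, value 87
Best: $97.

$97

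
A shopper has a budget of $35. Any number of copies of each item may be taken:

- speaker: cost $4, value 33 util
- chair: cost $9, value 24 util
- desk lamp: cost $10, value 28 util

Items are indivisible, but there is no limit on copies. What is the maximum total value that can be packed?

Best value-per-unit is speaker at 33/4, and filling with it alone uses cost 8×4=32. No mix of the others beats 8×33 = 264.

264 util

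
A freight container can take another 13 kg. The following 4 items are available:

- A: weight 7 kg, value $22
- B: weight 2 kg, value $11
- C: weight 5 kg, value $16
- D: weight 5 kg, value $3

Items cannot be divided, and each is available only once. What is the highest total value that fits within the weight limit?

$38

Check high-value combinations within 13 kg:
- A+C: weight 7+5=12, value 22+16=38
- A+B: weight 7+2=9, value 22+11=33
- B+C+D: weight 2+5+5=12, value 11+16+3=30
- B+C: weight 2+5=7, value 11+16=27
- A+D: weight 7+5=12, value 22+3=25
Best: $38.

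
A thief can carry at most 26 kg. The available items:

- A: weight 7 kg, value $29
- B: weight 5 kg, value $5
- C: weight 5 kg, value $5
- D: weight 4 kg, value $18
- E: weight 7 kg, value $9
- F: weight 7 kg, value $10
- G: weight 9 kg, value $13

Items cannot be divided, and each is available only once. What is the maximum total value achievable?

$66

Check high-value combinations within 26 kg:
- A+D+E+F: weight 7+4+7+7=25, value 29+18+9+10=66
- A+B+D+G: weight 7+5+4+9=25, value 29+5+18+13=65
- A+C+D+G: weight 7+5+4+9=25, value 29+5+18+13=65
- A+B+D+F: weight 7+5+4+7=23, value 29+5+18+10=62
- A+C+D+F: weight 7+5+4+7=23, value 29+5+18+10=62
Best: $66.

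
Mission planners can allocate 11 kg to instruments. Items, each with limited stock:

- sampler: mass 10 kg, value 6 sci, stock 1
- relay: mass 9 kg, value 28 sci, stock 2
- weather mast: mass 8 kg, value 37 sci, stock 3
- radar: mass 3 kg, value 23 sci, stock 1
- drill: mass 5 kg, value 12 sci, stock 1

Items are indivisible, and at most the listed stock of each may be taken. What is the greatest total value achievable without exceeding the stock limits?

60 sci

Top feasible selections:
- 1×weather mast + 1×radar: mass 11, value 60
- 1×weather mast: mass 8, value 37
Best: 60 sci.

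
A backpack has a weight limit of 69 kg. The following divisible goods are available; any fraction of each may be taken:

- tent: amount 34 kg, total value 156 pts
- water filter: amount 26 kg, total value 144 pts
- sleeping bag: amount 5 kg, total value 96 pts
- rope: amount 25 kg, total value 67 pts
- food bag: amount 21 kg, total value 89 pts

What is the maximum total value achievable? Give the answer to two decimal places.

Take in order of value per unit:
- sleeping bag (96/5 per unit): all 5 → value 96, running total 96.00
- water filter (144/26 per unit): all 26 → value 144, running total 240.00
- tent (156/34 per unit): all 34 → value 156, running total 396.00
- food bag (89/21 per unit): 4 of 21 → value 4×89/21 = 16.9524, running total 412.95
Total 412.95.

412.95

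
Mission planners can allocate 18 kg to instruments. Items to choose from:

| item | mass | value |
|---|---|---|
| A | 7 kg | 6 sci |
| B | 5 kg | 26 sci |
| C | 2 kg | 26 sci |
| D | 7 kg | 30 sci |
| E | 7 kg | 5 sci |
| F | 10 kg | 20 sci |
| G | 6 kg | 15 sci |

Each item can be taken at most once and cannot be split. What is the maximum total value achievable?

82 sci

Check high-value combinations within 18 kg:
- B+C+D: mass 5+2+7=14, value 26+26+30=82
- B+C+F: mass 5+2+10=17, value 26+26+20=72
- C+D+G: mass 2+7+6=15, value 26+30+15=71
- B+D+G: mass 5+7+6=18, value 26+30+15=71
Best: 82 sci.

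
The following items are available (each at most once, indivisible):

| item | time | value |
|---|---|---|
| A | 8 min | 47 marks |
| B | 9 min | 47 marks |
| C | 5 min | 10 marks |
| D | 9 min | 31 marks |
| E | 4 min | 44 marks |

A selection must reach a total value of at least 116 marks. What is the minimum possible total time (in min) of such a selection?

21

Subsets with value ≥ 116, sorted by total time:
- A+B+E: time 21, value 138
- A+D+E: time 21, value 122
- B+D+E: time 22, value 122
- A+B+C+E: time 26, value 148
Minimum time: 21 min.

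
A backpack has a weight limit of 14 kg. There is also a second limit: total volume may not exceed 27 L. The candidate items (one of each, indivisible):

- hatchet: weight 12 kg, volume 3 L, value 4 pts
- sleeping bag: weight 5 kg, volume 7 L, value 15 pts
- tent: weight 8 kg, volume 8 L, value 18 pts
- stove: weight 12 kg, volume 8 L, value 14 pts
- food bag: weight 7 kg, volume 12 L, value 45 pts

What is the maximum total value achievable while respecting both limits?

Feasible sets respecting both limits:
- sleeping bag+food bag: weight 12, volume 19, value 60
- food bag: weight 7, volume 12, value 45
- sleeping bag+tent: weight 13, volume 15, value 33
Best: 60 pts.

60 pts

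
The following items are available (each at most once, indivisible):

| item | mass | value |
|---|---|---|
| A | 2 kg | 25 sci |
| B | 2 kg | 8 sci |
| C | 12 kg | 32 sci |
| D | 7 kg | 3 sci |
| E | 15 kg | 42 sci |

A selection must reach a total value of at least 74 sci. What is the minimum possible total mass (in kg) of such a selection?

Subsets with value ≥ 74, sorted by total mass:
- A+B+E: mass 19, value 75
- A+B+D+E: mass 26, value 78
- C+E: mass 27, value 74
- A+C+E: mass 29, value 99
Minimum mass: 19 kg.

19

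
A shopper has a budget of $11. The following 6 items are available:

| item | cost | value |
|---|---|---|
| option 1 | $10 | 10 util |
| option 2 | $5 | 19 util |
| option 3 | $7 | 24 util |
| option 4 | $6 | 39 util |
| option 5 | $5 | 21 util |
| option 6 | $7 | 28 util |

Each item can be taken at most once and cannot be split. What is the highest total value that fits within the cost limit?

Check high-value combinations within $11:
- option 4+option 5: cost 6+5=11, value 39+21=60
- option 2+option 4: cost 5+6=11, value 19+39=58
- option 2+option 5: cost 5+5=10, value 19+21=40
Best: 60 util.

60 util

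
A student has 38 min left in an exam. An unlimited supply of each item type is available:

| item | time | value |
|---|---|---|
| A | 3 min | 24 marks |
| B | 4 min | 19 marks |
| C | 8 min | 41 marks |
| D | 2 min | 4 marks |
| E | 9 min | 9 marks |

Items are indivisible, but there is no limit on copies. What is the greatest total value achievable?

292 marks

Best value-per-unit is A at 24/3; filling with it alone gives 12×24 = 288.
Optimal mix: 12×A + 1×D → time 38, value 292.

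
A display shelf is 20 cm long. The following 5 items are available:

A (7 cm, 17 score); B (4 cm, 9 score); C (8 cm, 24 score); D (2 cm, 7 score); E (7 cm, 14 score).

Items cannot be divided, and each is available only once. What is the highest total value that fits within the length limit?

50 score

This is a 0/1 knapsack; check combinations near the capacity.
- A+B+C: length 7+4+8=19, value 17+9+24=50
- A+C+D: length 7+8+2=17, value 17+24+7=48
- B+C+E: length 4+8+7=19, value 9+24+14=47
- A+B+D+E: length 7+4+2+7=20, value 17+9+7+14=47
Best: 50 score.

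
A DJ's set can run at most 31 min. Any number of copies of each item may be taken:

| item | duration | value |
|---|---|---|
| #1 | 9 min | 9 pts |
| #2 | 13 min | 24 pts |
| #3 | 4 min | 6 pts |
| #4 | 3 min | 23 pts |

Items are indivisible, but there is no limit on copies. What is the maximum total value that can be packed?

230 pts

Best value-per-unit is #4 at 23/3, and filling with it alone uses duration 10×3=30. No mix of the others beats 10×23 = 230.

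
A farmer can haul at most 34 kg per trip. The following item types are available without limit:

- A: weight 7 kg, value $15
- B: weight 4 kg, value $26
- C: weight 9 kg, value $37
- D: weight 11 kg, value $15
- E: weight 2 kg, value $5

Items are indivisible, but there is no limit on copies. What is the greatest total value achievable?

Best value-per-unit is B at 26/4; filling with it alone gives 8×26 = 208.
Optimal mix: 8×B + 1×E → weight 34, value 213.

$213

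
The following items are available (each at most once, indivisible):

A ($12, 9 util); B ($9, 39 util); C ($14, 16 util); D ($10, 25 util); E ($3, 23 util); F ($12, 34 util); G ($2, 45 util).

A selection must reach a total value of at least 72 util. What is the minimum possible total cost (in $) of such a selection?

11

Subsets with value ≥ 72, sorted by total cost:
- B+G: cost 11, value 84
- B+E+G: cost 14, value 107
- F+G: cost 14, value 79
- D+E+G: cost 15, value 93
Minimum cost: 11 $.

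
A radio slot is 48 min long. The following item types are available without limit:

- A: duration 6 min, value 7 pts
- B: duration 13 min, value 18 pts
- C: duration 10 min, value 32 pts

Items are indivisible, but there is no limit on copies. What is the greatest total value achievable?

Best value-per-unit is C at 32/10; filling with it alone gives 4×32 = 128.
Optimal mix: 1×A + 4×C → duration 46, value 135.

135 pts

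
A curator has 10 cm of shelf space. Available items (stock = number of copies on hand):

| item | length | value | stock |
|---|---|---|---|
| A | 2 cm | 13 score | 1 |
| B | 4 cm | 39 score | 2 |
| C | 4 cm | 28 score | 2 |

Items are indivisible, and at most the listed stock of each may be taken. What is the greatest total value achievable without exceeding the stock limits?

Top feasible selections:
- 1×A + 2×B: length 10, value 91
- 1×A + 1×B + 1×C: length 10, value 80
- 2×B: length 8, value 78
Best: 91 score.

91 score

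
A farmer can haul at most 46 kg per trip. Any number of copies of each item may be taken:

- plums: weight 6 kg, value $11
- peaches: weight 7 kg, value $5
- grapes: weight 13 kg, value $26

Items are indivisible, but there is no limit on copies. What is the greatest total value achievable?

$89

Best value-per-unit is grapes at 26/13; filling with it alone gives 3×26 = 78.
Optimal mix: 1×plums + 3×grapes → weight 45, value 89.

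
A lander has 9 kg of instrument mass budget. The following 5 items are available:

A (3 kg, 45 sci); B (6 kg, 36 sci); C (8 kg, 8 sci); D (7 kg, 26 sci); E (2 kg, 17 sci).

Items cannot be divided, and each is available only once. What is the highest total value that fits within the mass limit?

Check high-value combinations within 9 kg:
- A+B: mass 3+6=9, value 45+36=81
- A+E: mass 3+2=5, value 45+17=62
- B+E: mass 6+2=8, value 36+17=53
- A: mass 3, value 45
Best: 81 sci.

81 sci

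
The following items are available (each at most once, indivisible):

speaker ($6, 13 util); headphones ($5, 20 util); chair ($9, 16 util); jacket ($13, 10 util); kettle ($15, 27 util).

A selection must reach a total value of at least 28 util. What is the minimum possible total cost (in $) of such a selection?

11

Subsets with value ≥ 28, sorted by total cost:
- speaker+headphones: cost 11, value 33
- headphones+chair: cost 14, value 36
- speaker+chair: cost 15, value 29
Minimum cost: 11 $.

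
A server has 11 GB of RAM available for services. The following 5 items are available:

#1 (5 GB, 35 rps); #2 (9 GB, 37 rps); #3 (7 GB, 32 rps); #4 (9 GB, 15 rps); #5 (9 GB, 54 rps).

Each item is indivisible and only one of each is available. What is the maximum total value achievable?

54 rps

Check high-value combinations within 11 GB:
- #5: memory 9, value 54
- #2: memory 9, value 37
- #1: memory 5, value 35
Best: 54 rps.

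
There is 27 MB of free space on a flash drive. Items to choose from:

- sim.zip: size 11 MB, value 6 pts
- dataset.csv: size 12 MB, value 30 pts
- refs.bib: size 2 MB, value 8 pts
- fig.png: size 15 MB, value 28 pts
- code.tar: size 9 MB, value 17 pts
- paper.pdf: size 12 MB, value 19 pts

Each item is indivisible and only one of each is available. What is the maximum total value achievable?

58 pts

Check high-value combinations within 27 MB:
- dataset.csv+fig.png: size 12+15=27, value 30+28=58
- dataset.csv+refs.bib+paper.pdf: size 12+2+12=26, value 30+8+19=57
- dataset.csv+refs.bib+code.tar: size 12+2+9=23, value 30+8+17=55
Best: 58 pts.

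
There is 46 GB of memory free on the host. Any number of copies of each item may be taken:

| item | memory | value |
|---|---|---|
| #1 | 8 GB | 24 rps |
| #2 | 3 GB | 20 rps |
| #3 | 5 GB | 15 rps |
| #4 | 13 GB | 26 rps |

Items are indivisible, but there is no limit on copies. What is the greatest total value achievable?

300 rps

Best value-per-unit is #2 at 20/3, and filling with it alone uses memory 15×3=45. No mix of the others beats 15×20 = 300.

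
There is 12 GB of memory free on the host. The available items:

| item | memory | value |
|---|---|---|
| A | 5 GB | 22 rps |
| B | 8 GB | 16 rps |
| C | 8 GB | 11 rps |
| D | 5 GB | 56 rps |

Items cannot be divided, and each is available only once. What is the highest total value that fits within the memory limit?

78 rps

Check high-value combinations within 12 GB:
- A+D: memory 5+5=10, value 22+56=78
- D: memory 5, value 56
- A: memory 5, value 22
- B: memory 8, value 16
- C: memory 8, value 11
Best: 78 rps.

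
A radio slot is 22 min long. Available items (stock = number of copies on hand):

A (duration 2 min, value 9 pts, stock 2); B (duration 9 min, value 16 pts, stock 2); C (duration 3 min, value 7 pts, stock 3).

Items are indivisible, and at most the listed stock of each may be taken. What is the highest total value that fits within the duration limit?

Top feasible selections:
- 2×A + 1×B + 3×C: duration 22, value 55
- 2×A + 2×B: duration 22, value 50
Best: 55 pts.

55 pts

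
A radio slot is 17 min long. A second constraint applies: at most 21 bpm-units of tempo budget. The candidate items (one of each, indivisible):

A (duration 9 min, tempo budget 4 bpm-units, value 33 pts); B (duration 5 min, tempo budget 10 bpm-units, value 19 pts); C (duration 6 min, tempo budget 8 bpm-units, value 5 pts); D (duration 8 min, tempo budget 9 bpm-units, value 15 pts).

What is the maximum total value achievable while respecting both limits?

Feasible sets respecting both limits:
- A+B: duration 14, tempo budget 14, value 52
- A+D: duration 17, tempo budget 13, value 48
- A+C: duration 15, tempo budget 12, value 38
- B+D: duration 13, tempo budget 19, value 34
Best: 52 pts.

52 pts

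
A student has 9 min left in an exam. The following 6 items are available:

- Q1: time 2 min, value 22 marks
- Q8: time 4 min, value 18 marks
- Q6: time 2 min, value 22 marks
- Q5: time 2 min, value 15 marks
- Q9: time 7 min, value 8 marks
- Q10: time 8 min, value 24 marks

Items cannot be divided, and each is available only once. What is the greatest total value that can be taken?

Check high-value combinations within 9 min:
- Q1+Q8+Q6: time 2+4+2=8, value 22+18+22=62
- Q1+Q6+Q5: time 2+2+2=6, value 22+22+15=59
- Q1+Q8+Q5: time 2+4+2=8, value 22+18+15=55
- Q8+Q6+Q5: time 4+2+2=8, value 18+22+15=55
- Q1+Q6: time 2+2=4, value 22+22=44
Best: 62 marks.

62 marks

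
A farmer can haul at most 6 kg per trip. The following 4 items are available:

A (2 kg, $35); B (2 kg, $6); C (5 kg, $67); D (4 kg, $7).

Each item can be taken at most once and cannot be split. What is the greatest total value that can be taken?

$67

Check high-value combinations within 6 kg:
- C: weight 5, value 67
- A+D: weight 2+4=6, value 35+7=42
- A+B: weight 2+2=4, value 35+6=41
- A: weight 2, value 35
- B+D: weight 2+4=6, value 6+7=13
Best: $67.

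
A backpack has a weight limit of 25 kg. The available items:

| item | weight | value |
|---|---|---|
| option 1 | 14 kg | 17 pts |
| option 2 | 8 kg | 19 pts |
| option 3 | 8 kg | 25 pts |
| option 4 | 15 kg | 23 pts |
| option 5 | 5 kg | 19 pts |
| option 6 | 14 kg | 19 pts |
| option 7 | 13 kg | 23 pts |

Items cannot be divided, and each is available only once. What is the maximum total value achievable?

63 pts

Check high-value combinations within 25 kg:
- option 2+option 3+option 5: weight 8+8+5=21, value 19+25+19=63
- option 3+option 7: weight 8+13=21, value 25+23=48
- option 3+option 4: weight 8+15=23, value 25+23=48
- option 3+option 5: weight 8+5=13, value 25+19=44
Best: 63 pts.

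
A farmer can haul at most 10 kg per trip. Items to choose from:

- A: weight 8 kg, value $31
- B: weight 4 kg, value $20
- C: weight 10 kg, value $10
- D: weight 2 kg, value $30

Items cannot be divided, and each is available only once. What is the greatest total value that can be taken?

Check high-value combinations within 10 kg:
- A+D: weight 8+2=10, value 31+30=61
- B+D: weight 4+2=6, value 20+30=50
- A: weight 8, value 31
- D: weight 2, value 30
Best: $61.

$61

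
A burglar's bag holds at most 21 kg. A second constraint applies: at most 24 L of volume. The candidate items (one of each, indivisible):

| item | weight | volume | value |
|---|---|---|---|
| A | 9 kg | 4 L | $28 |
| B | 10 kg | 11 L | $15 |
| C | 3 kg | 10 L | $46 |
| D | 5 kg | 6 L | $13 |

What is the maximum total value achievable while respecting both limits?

Feasible sets respecting both limits:
- A+C+D: weight 17, volume 20, value 87
- A+C: weight 12, volume 14, value 74
- B+C: weight 13, volume 21, value 61
- C+D: weight 8, volume 16, value 59
Best: $87.

$87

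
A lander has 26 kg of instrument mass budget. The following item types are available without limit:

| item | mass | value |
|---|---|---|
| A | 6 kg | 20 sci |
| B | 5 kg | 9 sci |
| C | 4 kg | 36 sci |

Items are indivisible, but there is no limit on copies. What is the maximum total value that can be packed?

Best value-per-unit is C at 36/4, and filling with it alone uses mass 6×4=24. No mix of the others beats 6×36 = 216.

216 sci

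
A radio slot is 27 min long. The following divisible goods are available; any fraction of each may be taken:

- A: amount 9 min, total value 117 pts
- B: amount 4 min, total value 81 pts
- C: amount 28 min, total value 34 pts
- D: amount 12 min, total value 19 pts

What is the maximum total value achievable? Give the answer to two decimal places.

Take in order of value per unit:
- B (81/4 per unit): all 4 → value 81, running total 81.00
- A (117/9 per unit): all 9 → value 117, running total 198.00
- D (19/12 per unit): all 12 → value 19, running total 217.00
- C (34/28 per unit): 2 of 28 → value 2×34/28 = 2.4286, running total 219.43
Total 219.43.

219.43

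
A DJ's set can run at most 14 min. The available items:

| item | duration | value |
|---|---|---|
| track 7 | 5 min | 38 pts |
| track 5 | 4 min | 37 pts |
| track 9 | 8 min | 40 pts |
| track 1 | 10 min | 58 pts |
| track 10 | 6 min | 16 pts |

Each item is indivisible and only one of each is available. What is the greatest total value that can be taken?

This is a 0/1 knapsack; check combinations near the capacity.
- track 5+track 1: duration 4+10=14, value 37+58=95
- track 7+track 9: duration 5+8=13, value 38+40=78
- track 5+track 9: duration 4+8=12, value 37+40=77
- track 7+track 5: duration 5+4=9, value 38+37=75
Best: 95 pts.

95 pts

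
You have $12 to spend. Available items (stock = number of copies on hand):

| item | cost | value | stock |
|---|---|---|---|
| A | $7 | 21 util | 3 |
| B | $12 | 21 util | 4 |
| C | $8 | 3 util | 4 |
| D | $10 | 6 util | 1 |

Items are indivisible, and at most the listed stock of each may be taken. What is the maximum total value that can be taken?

Top feasible selections:
- 1×A: cost 7, value 21
- 1×B: cost 12, value 21
- 1×D: cost 10, value 6
Best: 21 util.

21 util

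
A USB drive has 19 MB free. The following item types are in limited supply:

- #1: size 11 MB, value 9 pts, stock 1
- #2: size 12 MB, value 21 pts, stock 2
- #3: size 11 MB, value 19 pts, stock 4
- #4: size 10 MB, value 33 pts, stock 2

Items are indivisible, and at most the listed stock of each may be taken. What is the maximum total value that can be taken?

33 pts

Best selections within size 19 and stock limits:
- 1×#4: size 10, value 33
- 1×#2: size 12, value 21
- 1×#3: size 11, value 19
Best: 33 pts.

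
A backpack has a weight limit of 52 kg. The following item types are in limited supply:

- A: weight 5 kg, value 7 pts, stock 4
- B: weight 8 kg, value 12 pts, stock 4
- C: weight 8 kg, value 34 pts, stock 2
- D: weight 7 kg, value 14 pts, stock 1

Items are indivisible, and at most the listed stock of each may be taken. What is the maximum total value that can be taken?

125 pts

Best selections within weight 52 and stock limits:
- 1×A + 3×B + 2×C + 1×D: weight 52, value 125
- 4×A + 1×B + 2×C + 1×D: weight 51, value 122
- 2×A + 2×B + 2×C + 1×D: weight 49, value 120
Best: 125 pts.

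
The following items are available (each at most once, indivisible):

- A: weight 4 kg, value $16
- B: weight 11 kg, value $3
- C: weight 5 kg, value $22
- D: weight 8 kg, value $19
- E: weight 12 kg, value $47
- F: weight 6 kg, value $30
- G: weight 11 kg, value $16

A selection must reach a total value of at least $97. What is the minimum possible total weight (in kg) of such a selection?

Subsets with value ≥ 97, sorted by total weight:
- C+E+F: weight 23, value 99
- A+C+E+F: weight 27, value 115
- A+C+D+E: weight 29, value 104
- A+D+E+F: weight 30, value 112
Minimum weight: 23 kg.

23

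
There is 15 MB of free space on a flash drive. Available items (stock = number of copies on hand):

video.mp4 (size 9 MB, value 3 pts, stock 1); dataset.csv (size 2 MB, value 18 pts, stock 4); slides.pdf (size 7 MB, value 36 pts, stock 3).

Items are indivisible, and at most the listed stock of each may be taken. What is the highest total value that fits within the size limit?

Top feasible selections:
- 4×dataset.csv + 1×slides.pdf: size 15, value 108
- 3×dataset.csv + 1×slides.pdf: size 13, value 90
- 4×dataset.csv: size 8, value 72
Best: 108 pts.

108 pts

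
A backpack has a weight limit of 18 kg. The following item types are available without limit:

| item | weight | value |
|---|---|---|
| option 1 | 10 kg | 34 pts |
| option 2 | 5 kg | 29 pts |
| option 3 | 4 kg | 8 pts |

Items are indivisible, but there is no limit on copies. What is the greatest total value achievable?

87 pts

Best value-per-unit is option 2 at 29/5, and filling with it alone uses weight 3×5=15. No mix of the others beats 3×29 = 87.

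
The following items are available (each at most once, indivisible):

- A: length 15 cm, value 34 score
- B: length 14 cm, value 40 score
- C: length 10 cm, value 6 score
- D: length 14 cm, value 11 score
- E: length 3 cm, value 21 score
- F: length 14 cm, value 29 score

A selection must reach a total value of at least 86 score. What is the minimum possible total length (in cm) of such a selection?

31

Subsets with value ≥ 86, sorted by total length:
- B+E+F: length 31, value 90
- A+B+E: length 32, value 95
- B+C+E+F: length 41, value 96
- A+B+C+E: length 42, value 101
Minimum length: 31 cm.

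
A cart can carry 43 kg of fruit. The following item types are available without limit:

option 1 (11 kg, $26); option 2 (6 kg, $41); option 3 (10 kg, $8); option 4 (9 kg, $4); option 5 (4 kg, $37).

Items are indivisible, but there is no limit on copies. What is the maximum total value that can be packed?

Best value-per-unit is option 5 at 37/4; filling with it alone gives 10×37 = 370.
Optimal mix: 1×option 2 + 9×option 5 → weight 42, value 374.

$374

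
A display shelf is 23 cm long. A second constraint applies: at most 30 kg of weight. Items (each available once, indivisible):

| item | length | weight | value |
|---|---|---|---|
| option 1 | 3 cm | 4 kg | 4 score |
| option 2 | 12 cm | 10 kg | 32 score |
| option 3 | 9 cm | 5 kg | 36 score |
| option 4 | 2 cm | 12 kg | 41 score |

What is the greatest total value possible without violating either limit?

109 score

Feasible sets respecting both limits:
- option 2+option 3+option 4: length 23, weight 27, value 109
- option 1+option 3+option 4: length 14, weight 21, value 81
- option 1+option 2+option 4: length 17, weight 26, value 77
- option 3+option 4: length 11, weight 17, value 77
Best: 109 score.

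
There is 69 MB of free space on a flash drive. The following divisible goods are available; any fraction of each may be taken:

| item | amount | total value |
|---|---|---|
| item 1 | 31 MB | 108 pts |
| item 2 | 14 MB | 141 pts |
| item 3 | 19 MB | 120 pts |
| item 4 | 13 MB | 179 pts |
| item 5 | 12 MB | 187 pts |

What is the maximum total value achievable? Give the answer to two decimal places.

665.32

Take in order of value per unit:
- item 5 (187/12 per unit): all 12 → value 187, running total 187.00
- item 4 (179/13 per unit): all 13 → value 179, running total 366.00
- item 2 (141/14 per unit): all 14 → value 141, running total 507.00
- item 3 (120/19 per unit): all 19 → value 120, running total 627.00
- item 1 (108/31 per unit): 11 of 31 → value 11×108/31 = 38.3226, running total 665.32
Total 665.32.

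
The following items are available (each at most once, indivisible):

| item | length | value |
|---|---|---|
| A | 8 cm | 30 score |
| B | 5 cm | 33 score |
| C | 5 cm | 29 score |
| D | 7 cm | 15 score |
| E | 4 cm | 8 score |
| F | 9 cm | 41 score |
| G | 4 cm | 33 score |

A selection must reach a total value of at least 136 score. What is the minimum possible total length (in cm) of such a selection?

Subsets with value ≥ 136, sorted by total length:
- B+C+F+G: length 23, value 136
- A+B+F+G: length 26, value 137
Minimum length: 23 cm.

23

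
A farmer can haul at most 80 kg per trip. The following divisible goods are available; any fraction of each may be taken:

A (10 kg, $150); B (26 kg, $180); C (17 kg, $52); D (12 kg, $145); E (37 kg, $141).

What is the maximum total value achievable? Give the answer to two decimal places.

596.95

Take in order of value per unit:
- A (150/10 per unit): all 10 → value 150, running total 150.00
- D (145/12 per unit): all 12 → value 145, running total 295.00
- B (180/26 per unit): all 26 → value 180, running total 475.00
- E (141/37 per unit): 32 of 37 → value 32×141/37 = 121.9459, running total 596.95
Total 596.95.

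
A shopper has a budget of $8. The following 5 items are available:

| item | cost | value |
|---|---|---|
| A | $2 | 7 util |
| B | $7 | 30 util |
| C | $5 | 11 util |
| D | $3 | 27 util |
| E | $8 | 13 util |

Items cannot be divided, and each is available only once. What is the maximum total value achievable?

This is a 0/1 knapsack; check combinations near the capacity.
- C+D: cost 5+3=8, value 11+27=38
- A+D: cost 2+3=5, value 7+27=34
- B: cost 7, value 30
- D: cost 3, value 27
Best: 38 util.

38 util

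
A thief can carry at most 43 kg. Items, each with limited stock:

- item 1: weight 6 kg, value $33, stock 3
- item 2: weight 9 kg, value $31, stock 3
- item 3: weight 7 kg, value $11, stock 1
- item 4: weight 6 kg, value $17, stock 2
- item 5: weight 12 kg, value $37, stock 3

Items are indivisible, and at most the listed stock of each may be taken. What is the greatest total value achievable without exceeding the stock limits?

Top feasible selections:
- 3×item 1 + 2×item 2 + 1×item 4: weight 42, value 178
- 3×item 1 + 2×item 5: weight 42, value 173
- 3×item 1 + 2×item 2 + 1×item 3: weight 43, value 172
- 3×item 1 + 2×item 4 + 1×item 5: weight 42, value 170
Best: $178.

$178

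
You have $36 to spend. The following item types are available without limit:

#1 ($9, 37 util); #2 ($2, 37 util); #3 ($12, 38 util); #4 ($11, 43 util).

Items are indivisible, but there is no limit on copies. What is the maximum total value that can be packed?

Best value-per-unit is #2 at 37/2, and filling with it alone uses cost 18×2=36. No mix of the others beats 18×37 = 666.

666 util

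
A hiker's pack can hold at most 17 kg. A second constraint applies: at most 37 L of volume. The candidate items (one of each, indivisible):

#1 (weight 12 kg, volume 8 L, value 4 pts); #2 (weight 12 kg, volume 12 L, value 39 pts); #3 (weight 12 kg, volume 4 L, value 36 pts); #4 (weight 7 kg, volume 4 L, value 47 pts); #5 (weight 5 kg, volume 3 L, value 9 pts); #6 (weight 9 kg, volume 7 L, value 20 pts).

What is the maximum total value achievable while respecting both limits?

67 pts

Feasible sets respecting both limits:
- #4+#6: weight 16, volume 11, value 67
- #4+#5: weight 12, volume 7, value 56
- #2+#5: weight 17, volume 15, value 48
- #4: weight 7, volume 4, value 47
Best: 67 pts.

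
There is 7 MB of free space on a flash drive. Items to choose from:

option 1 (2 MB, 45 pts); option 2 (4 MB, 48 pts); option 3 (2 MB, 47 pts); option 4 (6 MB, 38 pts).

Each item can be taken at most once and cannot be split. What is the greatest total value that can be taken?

95 pts

Check high-value combinations within 7 MB:
- option 2+option 3: size 4+2=6, value 48+47=95
- option 1+option 2: size 2+4=6, value 45+48=93
- option 1+option 3: size 2+2=4, value 45+47=92
- option 2: size 4, value 48
- option 3: size 2, value 47
Best: 95 pts.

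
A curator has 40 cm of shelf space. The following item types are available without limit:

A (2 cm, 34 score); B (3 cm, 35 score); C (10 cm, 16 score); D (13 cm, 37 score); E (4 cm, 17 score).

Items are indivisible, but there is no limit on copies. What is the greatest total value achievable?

680 score

Best value-per-unit is A at 34/2, and filling with it alone uses length 20×2=40. No mix of the others beats 20×34 = 680.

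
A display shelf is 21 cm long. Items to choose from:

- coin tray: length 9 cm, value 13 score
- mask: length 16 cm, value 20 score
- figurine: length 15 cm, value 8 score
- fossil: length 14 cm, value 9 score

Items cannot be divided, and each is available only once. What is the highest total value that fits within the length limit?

Check high-value combinations within 21 cm:
- mask: length 16, value 20
- coin tray: length 9, value 13
- fossil: length 14, value 9
- figurine: length 15, value 8
Best: 20 score.

20 score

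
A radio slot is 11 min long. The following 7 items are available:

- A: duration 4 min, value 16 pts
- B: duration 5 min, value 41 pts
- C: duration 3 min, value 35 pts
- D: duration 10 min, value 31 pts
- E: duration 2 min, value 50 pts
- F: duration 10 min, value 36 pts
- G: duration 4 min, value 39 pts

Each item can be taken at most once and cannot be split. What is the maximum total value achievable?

This is a 0/1 knapsack; check combinations near the capacity.
- B+E+G: duration 5+2+4=11, value 41+50+39=130
- B+C+E: duration 5+3+2=10, value 41+35+50=126
- C+E+G: duration 3+2+4=9, value 35+50+39=124
- A+B+E: duration 4+5+2=11, value 16+41+50=107
- A+E+G: duration 4+2+4=10, value 16+50+39=105
Best: 130 pts.

130 pts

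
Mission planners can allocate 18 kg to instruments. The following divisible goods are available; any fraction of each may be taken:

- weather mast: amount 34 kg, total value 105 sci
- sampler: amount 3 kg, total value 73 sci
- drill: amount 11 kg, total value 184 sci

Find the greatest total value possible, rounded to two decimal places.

269.35

Take in order of value per unit:
- sampler (73/3 per unit): all 3 → value 73, running total 73.00
- drill (184/11 per unit): all 11 → value 184, running total 257.00
- weather mast (105/34 per unit): 4 of 34 → value 4×105/34 = 12.3529, running total 269.35
Total 269.35.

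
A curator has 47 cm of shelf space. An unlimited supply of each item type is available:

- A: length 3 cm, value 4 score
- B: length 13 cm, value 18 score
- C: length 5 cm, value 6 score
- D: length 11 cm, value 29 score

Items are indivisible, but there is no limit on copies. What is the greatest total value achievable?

Best value-per-unit is D at 29/11; filling with it alone gives 4×29 = 116.
Optimal mix: 1×A + 4×D → length 47, value 120.

120 score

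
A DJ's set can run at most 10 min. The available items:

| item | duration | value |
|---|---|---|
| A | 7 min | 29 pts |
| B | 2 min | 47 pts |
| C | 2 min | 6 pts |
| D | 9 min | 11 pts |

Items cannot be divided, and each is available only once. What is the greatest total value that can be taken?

Check high-value combinations within 10 min:
- A+B: duration 7+2=9, value 29+47=76
- B+C: duration 2+2=4, value 47+6=53
- B: duration 2, value 47
- A+C: duration 7+2=9, value 29+6=35
- A: duration 7, value 29
Best: 76 pts.

76 pts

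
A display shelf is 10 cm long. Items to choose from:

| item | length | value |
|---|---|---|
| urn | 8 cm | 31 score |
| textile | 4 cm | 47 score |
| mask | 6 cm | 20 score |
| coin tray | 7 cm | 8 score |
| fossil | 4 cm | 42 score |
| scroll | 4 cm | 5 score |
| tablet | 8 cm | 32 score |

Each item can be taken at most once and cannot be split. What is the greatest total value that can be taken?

89 score

This is a 0/1 knapsack; check combinations near the capacity.
- textile+fossil: length 4+4=8, value 47+42=89
- textile+mask: length 4+6=10, value 47+20=67
- mask+fossil: length 6+4=10, value 20+42=62
- textile+scroll: length 4+4=8, value 47+5=52
Best: 89 score.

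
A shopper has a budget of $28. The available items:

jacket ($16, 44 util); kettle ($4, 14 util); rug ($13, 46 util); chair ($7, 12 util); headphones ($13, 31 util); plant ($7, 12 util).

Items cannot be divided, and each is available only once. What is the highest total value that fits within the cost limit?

Check high-value combinations within $28:
- rug+headphones: cost 13+13=26, value 46+31=77
- kettle+rug+chair: cost 4+13+7=24, value 14+46+12=72
- kettle+rug+plant: cost 4+13+7=24, value 14+46+12=72
- jacket+kettle+chair: cost 16+4+7=27, value 44+14+12=70
- jacket+kettle+plant: cost 16+4+7=27, value 44+14+12=70
Best: 77 util.

77 util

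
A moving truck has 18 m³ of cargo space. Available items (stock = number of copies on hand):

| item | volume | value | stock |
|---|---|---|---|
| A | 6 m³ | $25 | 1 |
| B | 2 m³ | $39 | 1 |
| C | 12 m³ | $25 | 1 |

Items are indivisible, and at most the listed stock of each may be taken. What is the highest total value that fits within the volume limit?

$64

Best selections within volume 18 and stock limits:
- 1×A + 1×B: volume 8, value 64
- 1×B + 1×C: volume 14, value 64
- 1×A + 1×C: volume 18, value 50
Best: $64.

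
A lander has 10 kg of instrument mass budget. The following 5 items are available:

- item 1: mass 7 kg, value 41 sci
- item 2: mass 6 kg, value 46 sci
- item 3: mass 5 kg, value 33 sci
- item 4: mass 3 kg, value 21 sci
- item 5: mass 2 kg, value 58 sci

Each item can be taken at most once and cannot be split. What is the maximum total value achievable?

112 sci

Check high-value combinations within 10 kg:
- item 3+item 4+item 5: mass 5+3+2=10, value 33+21+58=112
- item 2+item 5: mass 6+2=8, value 46+58=104
- item 1+item 5: mass 7+2=9, value 41+58=99
- item 3+item 5: mass 5+2=7, value 33+58=91
- item 4+item 5: mass 3+2=5, value 21+58=79
Best: 112 sci.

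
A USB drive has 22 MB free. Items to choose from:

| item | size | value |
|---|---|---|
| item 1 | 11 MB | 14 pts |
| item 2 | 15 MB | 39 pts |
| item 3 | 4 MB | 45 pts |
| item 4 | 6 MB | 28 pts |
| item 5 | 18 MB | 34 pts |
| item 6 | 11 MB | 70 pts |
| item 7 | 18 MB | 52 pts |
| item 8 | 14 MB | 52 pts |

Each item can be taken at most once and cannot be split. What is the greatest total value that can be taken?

143 pts

Check high-value combinations within 22 MB:
- item 3+item 4+item 6: size 4+6+11=21, value 45+28+70=143
- item 3+item 6: size 4+11=15, value 45+70=115
- item 4+item 6: size 6+11=17, value 28+70=98
Best: 143 pts.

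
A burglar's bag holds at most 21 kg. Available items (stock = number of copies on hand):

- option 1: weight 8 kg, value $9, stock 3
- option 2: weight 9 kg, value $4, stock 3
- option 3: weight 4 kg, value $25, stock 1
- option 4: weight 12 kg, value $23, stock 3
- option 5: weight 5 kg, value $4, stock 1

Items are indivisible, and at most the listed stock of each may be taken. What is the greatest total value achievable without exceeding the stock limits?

Best selections within weight 21 and stock limits:
- 1×option 3 + 1×option 4 + 1×option 5: weight 21, value 52
- 1×option 3 + 1×option 4: weight 16, value 48
Best: $52.

$52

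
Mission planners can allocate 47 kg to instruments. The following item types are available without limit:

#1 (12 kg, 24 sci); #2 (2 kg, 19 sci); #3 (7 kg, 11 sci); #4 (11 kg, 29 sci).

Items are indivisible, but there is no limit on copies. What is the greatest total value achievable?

437 sci

Best value-per-unit is #2 at 19/2, and filling with it alone uses mass 23×2=46. No mix of the others beats 23×19 = 437.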